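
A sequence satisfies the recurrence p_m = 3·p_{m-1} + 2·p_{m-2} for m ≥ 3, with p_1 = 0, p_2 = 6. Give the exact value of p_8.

Iterate the recurrence:
p_3 = 18;  p_4 = 66;  p_5 = 234;  p_6 = 834;  p_7 = 2970;  p_8 = 10578.

10578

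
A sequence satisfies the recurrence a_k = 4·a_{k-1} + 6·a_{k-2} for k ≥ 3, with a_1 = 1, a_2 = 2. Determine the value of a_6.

1832

Iterate the recurrence:
a_3 = 14;  a_4 = 68;  a_5 = 356;  a_6 = 1832.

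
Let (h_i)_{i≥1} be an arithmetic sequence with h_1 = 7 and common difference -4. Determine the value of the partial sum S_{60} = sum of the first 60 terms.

h_i = 7 + (i - 1)·(-4).
h_{60} = -229; S = 60·(7 + (-229))/2 = -6660.

-6660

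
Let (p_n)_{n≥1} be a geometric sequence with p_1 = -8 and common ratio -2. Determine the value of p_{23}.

p_n = (-8)·(-2)^(n-1).
p_{23} = (-8)·(-2)^22 = -33554432.

-33554432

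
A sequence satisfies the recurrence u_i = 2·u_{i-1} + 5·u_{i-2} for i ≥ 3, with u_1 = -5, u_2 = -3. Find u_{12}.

-1720957

Applying the relation repeatedly:
u_3 = -31; u_4 = -77; u_5 = -309; u_6 = -1003; u_7 = -3551; u_8 = -12117; u_9 = -41989; u_{10} = -144563; u_{11} = -499071; u_{12} = -1720957.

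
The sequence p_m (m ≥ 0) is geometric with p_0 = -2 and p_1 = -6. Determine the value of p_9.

Common ratio r = 3.
p_m = (-2)·3^(m-0).
p_9 = (-2)·3^9 = -39366.

-39366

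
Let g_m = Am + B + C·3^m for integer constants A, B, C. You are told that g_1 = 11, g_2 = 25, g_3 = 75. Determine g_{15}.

Write the equations: A + B + 3C = 11; 2A + B + 9C = 25; 3A + B + 27C = 75.
Subtracting the first from the second: A + 6C = 14.
Subtracting the second from the third: A + 18C = 50.
Solving: C = 3, A = -4, then B = 6.
So g_m = -4·m + 6 + 3·3^m; at m=15 this is 43046667.

43046667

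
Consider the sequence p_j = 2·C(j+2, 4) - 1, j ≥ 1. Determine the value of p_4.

C(6, 4) = 15, so p_4 = 29.

29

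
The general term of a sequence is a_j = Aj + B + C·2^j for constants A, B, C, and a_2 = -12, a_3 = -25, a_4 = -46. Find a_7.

Write the equations: 2A + B + 4C = -12; 3A + B + 8C = -25; 4A + B + 16C = -46.
Subtracting the first from the second: A + 4C = -13.
Subtracting the second from the third: A + 8C = -21.
Solving: C = -2, A = -5, then B = 6.
So a_j = -5·j + 6 + (-2)·2^j; at j=7 this is -285.

-285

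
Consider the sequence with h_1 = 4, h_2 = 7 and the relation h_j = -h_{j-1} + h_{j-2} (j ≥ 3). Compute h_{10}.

154

Step forward from the initial values:
h_3 = -3;  h_4 = 10;  h_5 = -13;  h_6 = 23;  h_7 = -36;  h_8 = 59;  h_9 = -95;  h_{10} = 154.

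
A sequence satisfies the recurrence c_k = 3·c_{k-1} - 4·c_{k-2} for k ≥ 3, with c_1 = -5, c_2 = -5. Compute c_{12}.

c_3 = 5  c_4 = 35  c_5 = 85  c_6 = 115  c_7 = 5  c_8 = -445  c_9 = -1355  c_{10} = -2285  c_{11} = -1435  c_{12} = 4835.

4835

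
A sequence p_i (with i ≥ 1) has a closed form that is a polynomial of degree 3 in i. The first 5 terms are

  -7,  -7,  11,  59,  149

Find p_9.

1st diffs: 0, 18, 48, 90.
2nd diffs: 18, 30, 42.
3rd diffs: 12, 12 (constant).
Newton forward-difference form: p_i = -7 + 18·C(i-1,2) + 12·C(i-1,3).
At i = 9: i-1 = 8, so p_9 = -7 + 504 + 672 = 1169.

1169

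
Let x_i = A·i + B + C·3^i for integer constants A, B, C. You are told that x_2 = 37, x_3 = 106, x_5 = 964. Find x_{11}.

Write the equations: 2A + B + 9C = 37; 3A + B + 27C = 106; 5A + B + 243C = 964.
Subtracting the first from the second: A + 18C = 69.
Subtracting the second from the third: 2A + 216C = 858.
Solving: C = 4, A = -3, then B = 7.
Hence x_{11} = -3·11 + 7 + 4·177147 = 708562.

708562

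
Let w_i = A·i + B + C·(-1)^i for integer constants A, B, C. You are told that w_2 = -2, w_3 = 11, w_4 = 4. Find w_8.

Write the equations: 2A + B + C = -2; 3A + B - C = 11; 4A + B + C = 4.
Subtracting the first from the second: A - 2C = 13.
Subtracting the second from the third: A + 2C = -7.
Solving: C = -5, A = 3, then B = -3.
Hence w_8 = 3·8 + (-3) + (-5)·1 = 16.

16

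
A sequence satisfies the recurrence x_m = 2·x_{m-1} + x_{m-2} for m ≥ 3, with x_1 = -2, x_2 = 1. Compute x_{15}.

13860

Iterate the recurrence:
x_3 = 0;  x_4 = 1;  x_5 = 2;  …;  x_{12} = 985;  x_{13} = 2378;  x_{14} = 5741;  x_{15} = 13860.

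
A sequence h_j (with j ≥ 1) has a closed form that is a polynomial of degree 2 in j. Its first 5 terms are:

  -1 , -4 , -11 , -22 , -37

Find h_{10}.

1st diffs: -3, -7, -11, -15.
2nd diffs: -4, -4, -4 (constant).
Newton forward-difference form: h_j = -1 + (-3)·C(j-1,1) + (-4)·C(j-1,2).
At j = 10: j-1 = 9, so h_{10} = -1 - 27 - 144 = -172.

-172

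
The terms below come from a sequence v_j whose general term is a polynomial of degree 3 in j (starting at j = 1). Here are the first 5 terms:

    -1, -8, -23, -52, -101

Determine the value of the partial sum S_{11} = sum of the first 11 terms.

-3696

1st diffs: -7, -15, -29, -49.
2nd diffs: -8, -14, -20.
3rd diffs: -6, -6 (constant).
Newton forward-difference form: v_j = -1 + (-7)·C(j-1,1) + (-8)·C(j-1,2) + (-6)·C(j-1,3).
Continuing: …, -176, -283, -428, -617, …, v_{11} = -1151.
Summing j = 1..11 (11 terms) gives -3696.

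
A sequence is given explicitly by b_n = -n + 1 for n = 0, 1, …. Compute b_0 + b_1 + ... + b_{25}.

Over n = 0..25: Σn = 325.
Total = (-1)·325 + (1)·26 = -299.

-299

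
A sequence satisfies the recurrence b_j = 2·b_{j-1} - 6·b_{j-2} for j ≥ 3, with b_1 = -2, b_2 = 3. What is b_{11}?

-22752

Compute successive terms:
b_3 = 18; b_4 = 18; b_5 = -72; b_6 = -252; b_7 = -72; b_8 = 1368; b_9 = 3168; b_{10} = -1872; b_{11} = -22752.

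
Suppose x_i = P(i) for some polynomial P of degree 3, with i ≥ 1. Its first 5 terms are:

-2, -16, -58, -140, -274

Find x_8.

1st diffs: -14, -42, -82, -134.
2nd diffs: -28, -40, -52.
3rd diffs: -12, -12 (constant).
Newton forward-difference form: x_i = -2 + (-14)·C(i-1,1) + (-28)·C(i-1,2) + (-12)·C(i-1,3).
At i = 8: i-1 = 7, so x_8 = -2 - 98 - 588 - 420 = -1108.

-1108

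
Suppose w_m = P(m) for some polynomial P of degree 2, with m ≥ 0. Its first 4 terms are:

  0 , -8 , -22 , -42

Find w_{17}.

1st diffs: -8, -14, -20.
2nd diffs: -6, -6 (constant).
Newton forward-difference form: w_m = (-8)·C(m,1) + (-6)·C(m,2).
At m = 17: m = 17, so w_{17} = -136 - 816 = -952.

-952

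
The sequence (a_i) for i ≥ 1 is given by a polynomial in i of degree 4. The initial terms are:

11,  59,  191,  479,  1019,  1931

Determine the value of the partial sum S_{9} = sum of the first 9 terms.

1st diffs: 48, 132, 288, 540, 912.
2nd diffs: 84, 156, 252, 372.
3rd diffs: 72, 96, 120.
4th diffs: 24, 24 (constant).
Newton forward-difference form: a_i = 11 + 48·C(i-1,1) + 84·C(i-1,2) + 72·C(i-1,3) + 24·C(i-1,4).
Continuing: 3359, 5471, 8459.
Summing i = 1..9 (9 terms) gives 20979.

20979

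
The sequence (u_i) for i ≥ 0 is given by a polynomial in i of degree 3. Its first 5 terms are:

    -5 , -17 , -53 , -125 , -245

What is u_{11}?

-3437

1st diffs: -12, -36, -72, -120.
2nd diffs: -24, -36, -48.
3rd diffs: -12, -12 (constant).
So u_i = -2i^3 - 6i^2 - 4i - 5.
Evaluating at i = 11 gives u_{11} = -3437.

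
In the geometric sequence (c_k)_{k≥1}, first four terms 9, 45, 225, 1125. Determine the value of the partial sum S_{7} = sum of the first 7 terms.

Common ratio r = 5.
c_k = 9·5^(k-1).
S = 9·(5^7 - 1)/(5 - 1) = 9·(78125 - 1)/(4) = 175779.

175779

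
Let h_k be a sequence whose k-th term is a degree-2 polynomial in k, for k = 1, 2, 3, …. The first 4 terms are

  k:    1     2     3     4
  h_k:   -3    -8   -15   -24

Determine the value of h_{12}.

1st diffs: -5, -7, -9.
2nd diffs: -2, -2 (constant).
Newton forward-difference form: h_k = -3 + (-5)·C(k-1,1) + (-2)·C(k-1,2).
At k = 12: k-1 = 11, so h_{12} = -3 - 55 - 110 = -168.

-168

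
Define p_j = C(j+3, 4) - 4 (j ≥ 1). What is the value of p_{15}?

C(18, 4) = 3060, so p_{15} = 3056.

3056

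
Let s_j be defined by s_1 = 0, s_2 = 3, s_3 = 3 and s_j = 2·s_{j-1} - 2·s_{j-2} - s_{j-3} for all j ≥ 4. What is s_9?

Iterate the recurrence:
s_4 = 0, s_5 = -9, s_6 = -21, s_7 = -24, s_8 = 3, s_9 = 75.

75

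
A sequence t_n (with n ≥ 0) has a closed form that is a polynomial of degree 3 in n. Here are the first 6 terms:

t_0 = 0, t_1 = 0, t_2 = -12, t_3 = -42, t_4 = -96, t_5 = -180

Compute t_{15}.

-3990

1st diffs: 0, -12, -30, -54, -84.
2nd diffs: -12, -18, -24, -30.
3rd diffs: -6, -6, -6 (constant).
So t_n = -n^3 - 3n^2 + 4n.
Evaluating at n = 15 gives t_{15} = -3990.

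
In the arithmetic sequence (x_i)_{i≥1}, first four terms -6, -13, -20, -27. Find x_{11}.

-76

Common difference d = -7.
x_i = -6 + (i - 1)·(-7).
x_{11} = -6 + 10·(-7) = -76.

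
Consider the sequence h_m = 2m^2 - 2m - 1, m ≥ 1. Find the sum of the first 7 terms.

217

Over m = 1..7: Σm = 28, Σm² = 140.
Total = (2)·140 + (-2)·28 + (-1)·7 = 217.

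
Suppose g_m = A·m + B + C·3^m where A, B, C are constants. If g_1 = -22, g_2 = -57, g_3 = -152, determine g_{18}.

-1937102537

At m = 1, 2, 3: A + B + 3C = -22; 2A + B + 9C = -57; 3A + B + 27C = -152.
Subtracting the first from the second: A + 6C = -35.
Subtracting the second from the third: A + 18C = -95.
Solving: C = -5, A = -5, then B = -2.
So g_m = -5·m + (-2) + (-5)·3^m; at m=18 this is -1937102537.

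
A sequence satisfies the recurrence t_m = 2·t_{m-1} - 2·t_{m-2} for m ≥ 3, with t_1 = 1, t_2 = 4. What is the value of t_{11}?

96

t_3 = 6; t_4 = 4; t_5 = -4; t_6 = -16; t_7 = -24; t_8 = -16; t_9 = 16; t_{10} = 64; t_{11} = 96.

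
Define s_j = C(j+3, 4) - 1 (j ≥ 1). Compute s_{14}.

2379

C(17, 4) = 2380, so s_{14} = 2379.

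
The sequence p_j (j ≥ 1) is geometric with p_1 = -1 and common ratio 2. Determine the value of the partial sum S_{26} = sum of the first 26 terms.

p_j = (-1)·2^(j-1).
S = (-1)·(2^26 - 1)/(2 - 1) = (-1)·(67108864 - 1)/(1) = -67108863.

-67108863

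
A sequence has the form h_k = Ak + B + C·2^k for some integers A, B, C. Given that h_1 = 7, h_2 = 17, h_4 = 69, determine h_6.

Write the equations: A + B + 2C = 7; 2A + B + 4C = 17; 4A + B + 16C = 69.
Subtracting the first from the second: A + 2C = 10.
Subtracting the second from the third: 2A + 12C = 52.
Solving: C = 4, A = 2, then B = -3.
Therefore h_6 = 12 + (-3) + 4·64 = 265.

265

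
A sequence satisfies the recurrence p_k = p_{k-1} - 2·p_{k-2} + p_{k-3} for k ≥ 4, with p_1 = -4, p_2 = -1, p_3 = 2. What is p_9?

-9

p_4 = 0  p_5 = -5  p_6 = -3  p_7 = 7  p_8 = 8  p_9 = -9.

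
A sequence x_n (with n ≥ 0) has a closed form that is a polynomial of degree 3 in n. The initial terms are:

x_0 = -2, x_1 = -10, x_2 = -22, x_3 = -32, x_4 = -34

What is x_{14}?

1st diffs: -8, -12, -10, -2.
2nd diffs: -4, 2, 8.
3rd diffs: 6, 6 (constant).
Newton forward-difference form: x_n = -2 + (-8)·C(n,1) + (-4)·C(n,2) + 6·C(n,3).
At n = 14: n = 14, so x_{14} = -2 - 112 - 364 + 2184 = 1706.

1706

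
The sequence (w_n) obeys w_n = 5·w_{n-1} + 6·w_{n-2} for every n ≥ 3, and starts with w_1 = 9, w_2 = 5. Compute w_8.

559865

Iterate the recurrence:
w_3 = 79; w_4 = 425; w_5 = 2599; w_6 = 15545; w_7 = 93319; w_8 = 559865.
(Characteristic roots are 6 and -1.)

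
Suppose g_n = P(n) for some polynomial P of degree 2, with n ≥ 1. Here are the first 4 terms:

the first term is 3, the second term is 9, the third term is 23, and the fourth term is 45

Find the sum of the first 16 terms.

1st diffs: 6, 14, 22.
2nd diffs: 8, 8 (constant).
Newton forward-difference form: g_n = 3 + 6·C(n-1,1) + 8·C(n-1,2).
Continuing: …, 75, 113, 159, 213, …, g_{16} = 933.
Summing n = 1..16 (16 terms) gives 5248.

5248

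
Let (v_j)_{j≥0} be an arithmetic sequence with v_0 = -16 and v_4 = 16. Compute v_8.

Common difference d = (16 - (-16)) / (4 - 0) = 8.
v_j = -16 + (j - 0)·8.
v_8 = -16 + 8·8 = 48.

48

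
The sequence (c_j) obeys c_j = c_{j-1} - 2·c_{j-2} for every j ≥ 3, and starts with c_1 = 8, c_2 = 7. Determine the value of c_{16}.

c_3 = -9; c_4 = -23; c_5 = -5; …; c_{13} = -53; c_{14} = -727; c_{15} = -621; c_{16} = 833.

833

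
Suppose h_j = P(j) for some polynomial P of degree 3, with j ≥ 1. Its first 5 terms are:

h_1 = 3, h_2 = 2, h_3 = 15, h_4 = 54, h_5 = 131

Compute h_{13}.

1st diffs: -1, 13, 39, 77.
2nd diffs: 14, 26, 38.
3rd diffs: 12, 12 (constant).
Newton forward-difference form: h_j = 3 + (-1)·C(j-1,1) + 14·C(j-1,2) + 12·C(j-1,3).
At j = 13: j-1 = 12, so h_{13} = 3 - 12 + 924 + 2640 = 3555.

3555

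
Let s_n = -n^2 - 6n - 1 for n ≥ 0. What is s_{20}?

-521

s_{20} = -1·20^2 - 6·20 - 1 = -521.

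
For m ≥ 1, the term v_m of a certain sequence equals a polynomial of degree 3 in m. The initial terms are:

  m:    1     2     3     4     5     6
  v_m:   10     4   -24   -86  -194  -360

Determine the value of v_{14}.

-5216

1st diffs: -6, -28, -62, -108, -166.
2nd diffs: -22, -34, -46, -58.
3rd diffs: -12, -12, -12 (constant).
Newton forward-difference form: v_m = 10 + (-6)·C(m-1,1) + (-22)·C(m-1,2) + (-12)·C(m-1,3).
At m = 14: m-1 = 13, so v_{14} = 10 - 78 - 1716 - 3432 = -5216.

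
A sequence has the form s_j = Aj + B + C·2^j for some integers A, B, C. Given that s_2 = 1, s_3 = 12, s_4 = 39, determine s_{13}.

32698

At j = 2, 3, 4: 2A + B + 4C = 1; 3A + B + 8C = 12; 4A + B + 16C = 39.
Subtracting the first from the second: A + 4C = 11.
Subtracting the second from the third: A + 8C = 27.
Solving: C = 4, A = -5, then B = -5.
Hence s_{13} = -5·13 + (-5) + 4·8192 = 32698.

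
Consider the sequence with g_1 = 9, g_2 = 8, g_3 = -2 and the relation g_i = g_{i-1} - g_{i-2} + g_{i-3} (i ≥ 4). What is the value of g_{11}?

Step forward from the initial values:
g_4 = -1, g_5 = 9, g_6 = 8, g_7 = -2, g_8 = -1, g_9 = 9, g_{10} = 8, g_{11} = -2.

-2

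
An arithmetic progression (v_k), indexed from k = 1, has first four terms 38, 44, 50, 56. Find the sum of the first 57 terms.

11742

Common difference d = 6.
v_k = 38 + (k - 1)·6.
v_{57} = 374; S = 57·(38 + 374)/2 = 11742.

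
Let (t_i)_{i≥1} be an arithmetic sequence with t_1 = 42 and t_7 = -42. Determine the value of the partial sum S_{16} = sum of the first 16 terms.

-1008

Common difference d = (-42 - 42) / (7 - 1) = -14.
t_i = 42 + (i - 1)·(-14).
t_{16} = -168; S = 16·(42 + (-168))/2 = -1008.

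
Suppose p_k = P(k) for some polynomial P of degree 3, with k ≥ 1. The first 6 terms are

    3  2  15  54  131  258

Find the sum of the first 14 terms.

17059

1st diffs: -1, 13, 39, 77, 127.
2nd diffs: 14, 26, 38, 50.
3rd diffs: 12, 12, 12 (constant).
So p_k = 2k^3 - 5k^2 + 6.
Continuing: …, 447, 710, 1059, 1506, …, p_{14} = 4514.
Summing k = 1..14 (14 terms) gives 17059.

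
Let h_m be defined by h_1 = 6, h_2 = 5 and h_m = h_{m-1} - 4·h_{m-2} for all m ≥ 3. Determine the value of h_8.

h_3 = -19; h_4 = -39; h_5 = 37; h_6 = 193; h_7 = 45; h_8 = -727.

-727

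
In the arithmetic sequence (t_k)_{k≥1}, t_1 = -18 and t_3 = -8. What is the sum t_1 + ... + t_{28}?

1386

Common difference d = (-8 - (-18)) / (3 - 1) = 5.
t_k = -18 + (k - 1)·5.
t_{28} = 117; S = 28·(-18 + 117)/2 = 1386.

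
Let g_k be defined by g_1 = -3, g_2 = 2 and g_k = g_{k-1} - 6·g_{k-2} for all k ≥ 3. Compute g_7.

512

Iterate the recurrence:
g_3 = 20  g_4 = 8  g_5 = -112  g_6 = -160  g_7 = 512.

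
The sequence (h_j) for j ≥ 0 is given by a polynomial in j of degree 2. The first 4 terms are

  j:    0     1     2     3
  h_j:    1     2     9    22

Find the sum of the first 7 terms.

238

1st diffs: 1, 7, 13.
2nd diffs: 6, 6 (constant).
So h_j = 3j^2 - 2j + 1.
Continuing: 41, 66, 97.
Summing j = 0..6 (7 terms) gives 238.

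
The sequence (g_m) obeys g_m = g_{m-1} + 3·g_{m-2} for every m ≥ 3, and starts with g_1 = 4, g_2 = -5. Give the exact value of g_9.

79

g_3 = 7; g_4 = -8; g_5 = 13; g_6 = -11; g_7 = 28; g_8 = -5; g_9 = 79.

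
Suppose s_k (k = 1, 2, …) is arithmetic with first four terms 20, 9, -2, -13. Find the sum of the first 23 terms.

-2323

Common difference d = -11.
s_k = 20 + (k - 1)·(-11).
s_{23} = -222; S = 23·(20 + (-222))/2 = -2323.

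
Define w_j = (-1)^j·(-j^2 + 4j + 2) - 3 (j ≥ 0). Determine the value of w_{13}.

112

(-1)^13 = -1; -j^2 + 4j + 2 at j=13 is -115; so w_{13} = 112.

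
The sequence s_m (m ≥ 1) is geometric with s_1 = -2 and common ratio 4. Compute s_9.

-131072

s_m = (-2)·4^(m-1).
s_9 = (-2)·4^8 = -131072.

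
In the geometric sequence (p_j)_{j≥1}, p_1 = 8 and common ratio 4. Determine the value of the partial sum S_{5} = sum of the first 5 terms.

2728

p_j = 8·4^(j-1).
S = 8·(4^5 - 1)/(4 - 1) = 8·(1024 - 1)/(3) = 2728.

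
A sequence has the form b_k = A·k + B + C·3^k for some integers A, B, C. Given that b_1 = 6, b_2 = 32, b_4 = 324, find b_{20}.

Plug in k = 1, 2, 4: A + B + 3C = 6; 2A + B + 9C = 32; 4A + B + 81C = 324.
Subtracting the first from the second: A + 6C = 26.
Subtracting the second from the third: 2A + 72C = 292.
Solving: C = 4, A = 2, then B = -8.
Hence b_{20} = 2·20 + (-8) + 4·3486784401 = 13947137636.

13947137636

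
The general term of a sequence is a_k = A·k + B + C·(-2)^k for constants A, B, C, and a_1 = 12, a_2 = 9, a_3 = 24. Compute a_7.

156

The three given values yield: A + B - 2C = 12; 2A + B + 4C = 9; 3A + B - 8C = 24.
Subtracting the first from the second: A + 6C = -3.
Subtracting the second from the third: A - 12C = 15.
Solving: C = -1, A = 3, then B = 7.
Hence a_7 = 3·7 + 7 + (-1)·(-128) = 156.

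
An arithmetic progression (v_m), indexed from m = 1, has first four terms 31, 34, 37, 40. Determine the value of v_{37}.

Common difference d = 3.
v_m = 31 + (m - 1)·3.
v_{37} = 31 + 36·3 = 139.

139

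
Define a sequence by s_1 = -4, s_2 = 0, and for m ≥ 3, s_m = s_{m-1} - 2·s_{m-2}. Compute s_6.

-24

Compute successive terms:
s_3 = 8, s_4 = 8, s_5 = -8, s_6 = -24.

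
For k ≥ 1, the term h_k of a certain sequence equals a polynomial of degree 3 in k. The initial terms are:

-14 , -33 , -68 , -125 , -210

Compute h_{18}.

-6593

1st diffs: -19, -35, -57, -85.
2nd diffs: -16, -22, -28.
3rd diffs: -6, -6 (constant).
So h_k = -k^3 - 2k^2 - 6k - 5.
Evaluating at k = 18 gives h_{18} = -6593.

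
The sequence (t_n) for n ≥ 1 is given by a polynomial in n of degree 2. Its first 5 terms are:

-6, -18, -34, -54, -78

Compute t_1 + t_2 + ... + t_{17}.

-4454

1st diffs: -12, -16, -20, -24.
2nd diffs: -4, -4, -4 (constant).
So t_n = -2n^2 - 6n + 2.
Continuing: …, -106, -138, -174, -214, …, t_{17} = -678.
Summing n = 1..17 (17 terms) gives -4454.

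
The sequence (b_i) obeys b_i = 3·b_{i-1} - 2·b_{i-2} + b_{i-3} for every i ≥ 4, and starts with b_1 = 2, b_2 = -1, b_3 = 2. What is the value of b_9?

707

Iterate the recurrence:
b_4 = 10, b_5 = 25, b_6 = 57, b_7 = 131, b_8 = 304, b_9 = 707.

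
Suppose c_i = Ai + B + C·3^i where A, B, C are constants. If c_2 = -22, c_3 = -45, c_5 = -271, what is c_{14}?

The three given values yield: 2A + B + 9C = -22; 3A + B + 27C = -45; 5A + B + 243C = -271.
Subtracting the first from the second: A + 18C = -23.
Subtracting the second from the third: 2A + 216C = -226.
Solving: C = -1, A = -5, then B = -3.
Therefore c_{14} = -70 + (-3) + (-1)·4782969 = -4783042.

-4783042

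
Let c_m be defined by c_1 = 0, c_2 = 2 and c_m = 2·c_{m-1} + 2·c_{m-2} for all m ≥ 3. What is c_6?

88

Step forward from the initial values:
c_3 = 4, c_4 = 12, c_5 = 32, c_6 = 88.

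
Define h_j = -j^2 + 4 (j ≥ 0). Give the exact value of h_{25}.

h_{25} = -1·25^2 + 4 = -621.

-621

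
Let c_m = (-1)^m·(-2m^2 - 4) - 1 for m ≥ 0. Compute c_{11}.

245

(-1)^11 = -1; -2m^2 - 4 at m=11 is -246; so c_{11} = 245.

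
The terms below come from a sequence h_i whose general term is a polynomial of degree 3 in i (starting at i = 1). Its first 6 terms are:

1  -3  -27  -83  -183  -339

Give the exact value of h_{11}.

-2379

1st diffs: -4, -24, -56, -100, -156.
2nd diffs: -20, -32, -44, -56.
3rd diffs: -12, -12, -12 (constant).
Newton forward-difference form: h_i = 1 + (-4)·C(i-1,1) + (-20)·C(i-1,2) + (-12)·C(i-1,3).
At i = 11: i-1 = 10, so h_{11} = 1 - 40 - 900 - 1440 = -2379.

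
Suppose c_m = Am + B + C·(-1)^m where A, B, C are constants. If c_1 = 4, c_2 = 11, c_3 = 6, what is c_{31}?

34

Write the equations: A + B - C = 4; 2A + B + C = 11; 3A + B - C = 6.
Subtracting the first from the second: A + 2C = 7.
Subtracting the second from the third: A - 2C = -5.
Solving: C = 3, A = 1, then B = 6.
So c_m = 1·m + 6 + 3·(-1)^m; at m=31 this is 34.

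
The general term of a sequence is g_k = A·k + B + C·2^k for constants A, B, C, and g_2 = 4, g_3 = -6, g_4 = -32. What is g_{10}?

-4028

Write the equations: 2A + B + 4C = 4; 3A + B + 8C = -6; 4A + B + 16C = -32.
Subtracting the first from the second: A + 4C = -10.
Subtracting the second from the third: A + 8C = -26.
Solving: C = -4, A = 6, then B = 8.
So g_k = 6·k + 8 + (-4)·2^k; at k=10 this is -4028.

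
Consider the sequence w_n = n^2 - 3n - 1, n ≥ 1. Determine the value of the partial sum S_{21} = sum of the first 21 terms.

Over n = 1..21: Σn = 231, Σn² = 3311.
Total = (1)·3311 + (-3)·231 + (-1)·21 = 2597.

2597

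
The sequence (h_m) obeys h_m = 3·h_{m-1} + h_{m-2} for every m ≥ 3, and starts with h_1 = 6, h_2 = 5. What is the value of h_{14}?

Applying the relation repeatedly:
h_3 = 21, h_4 = 68, h_5 = 225, …, h_{11} = 292005, h_{12} = 964427, h_{13} = 3185286, h_{14} = 10520285.

10520285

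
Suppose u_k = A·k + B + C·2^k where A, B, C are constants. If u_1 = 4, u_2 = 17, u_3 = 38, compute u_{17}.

524364

The three given values yield: A + B + 2C = 4; 2A + B + 4C = 17; 3A + B + 8C = 38.
Subtracting the first from the second: A + 2C = 13.
Subtracting the second from the third: A + 4C = 21.
Solving: C = 4, A = 5, then B = -9.
Hence u_{17} = 5·17 + (-9) + 4·131072 = 524364.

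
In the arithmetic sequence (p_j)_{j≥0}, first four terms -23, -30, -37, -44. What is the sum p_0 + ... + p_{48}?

-9359

Common difference d = -7.
p_j = -23 + (j - 0)·(-7).
p_{48} = -359; S = 49·(-23 + (-359))/2 = -9359.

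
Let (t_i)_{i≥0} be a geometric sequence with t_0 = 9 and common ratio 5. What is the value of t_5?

t_i = 9·5^(i-0).
t_5 = 9·5^5 = 28125.

28125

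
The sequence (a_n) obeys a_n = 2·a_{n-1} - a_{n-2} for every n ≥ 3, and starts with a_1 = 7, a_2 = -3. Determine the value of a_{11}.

a_3 = -13;  a_4 = -23;  a_5 = -33;  a_6 = -43;  a_7 = -53;  a_8 = -63;  a_9 = -73;  a_{10} = -83;  a_{11} = -93.
(Characteristic roots are 1 and 1.)

-93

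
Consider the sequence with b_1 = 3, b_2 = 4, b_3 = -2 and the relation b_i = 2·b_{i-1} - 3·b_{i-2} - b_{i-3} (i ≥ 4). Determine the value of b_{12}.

-2806

b_4 = -19  b_5 = -36  b_6 = -13  b_7 = 101  b_8 = 277  b_9 = 264  b_{10} = -404  b_{11} = -1877  b_{12} = -2806.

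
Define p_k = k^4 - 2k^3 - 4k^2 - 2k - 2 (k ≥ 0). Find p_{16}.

p_{16} = 1·16^4 - 2·16^3 - 4·16^2 - 2·16 - 2 = 56286.

56286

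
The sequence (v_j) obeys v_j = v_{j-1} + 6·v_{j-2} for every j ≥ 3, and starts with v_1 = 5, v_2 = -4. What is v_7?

v_3 = 26, v_4 = 2, v_5 = 158, v_6 = 170, v_7 = 1118.
(Characteristic roots are 3 and -2.)

1118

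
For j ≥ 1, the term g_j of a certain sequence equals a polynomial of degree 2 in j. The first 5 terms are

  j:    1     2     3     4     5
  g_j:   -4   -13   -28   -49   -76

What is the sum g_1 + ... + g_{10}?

1st diffs: -9, -15, -21, -27.
2nd diffs: -6, -6, -6 (constant).
Newton forward-difference form: g_j = -4 + (-9)·C(j-1,1) + (-6)·C(j-1,2).
Continuing: …, -109, -148, -193, -244, …, g_{10} = -301.
Summing j = 1..10 (10 terms) gives -1165.

-1165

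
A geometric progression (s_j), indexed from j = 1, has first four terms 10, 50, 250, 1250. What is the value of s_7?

Common ratio r = 5.
s_j = 10·5^(j-1).
s_7 = 10·5^6 = 156250.

156250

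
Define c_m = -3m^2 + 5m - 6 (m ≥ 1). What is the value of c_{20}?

c_{20} = -3·20^2 + 5·20 - 6 = -1106.

-1106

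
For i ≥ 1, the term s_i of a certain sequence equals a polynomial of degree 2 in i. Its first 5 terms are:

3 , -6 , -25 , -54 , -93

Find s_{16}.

1st diffs: -9, -19, -29, -39.
2nd diffs: -10, -10, -10 (constant).
So s_i = -5i^2 + 6i + 2.
Evaluating at i = 16 gives s_{16} = -1182.

-1182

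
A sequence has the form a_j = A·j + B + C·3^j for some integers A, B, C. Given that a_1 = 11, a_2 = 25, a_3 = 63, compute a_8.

13141

Write the equations: A + B + 3C = 11; 2A + B + 9C = 25; 3A + B + 27C = 63.
Subtracting the first from the second: A + 6C = 14.
Subtracting the second from the third: A + 18C = 38.
Solving: C = 2, A = 2, then B = 3.
Hence a_8 = 2·8 + 3 + 2·6561 = 13141.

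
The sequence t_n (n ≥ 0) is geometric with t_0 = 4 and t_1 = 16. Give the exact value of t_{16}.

17179869184

Common ratio r = 4.
t_n = 4·4^(n-0).
t_{16} = 4·4^16 = 17179869184.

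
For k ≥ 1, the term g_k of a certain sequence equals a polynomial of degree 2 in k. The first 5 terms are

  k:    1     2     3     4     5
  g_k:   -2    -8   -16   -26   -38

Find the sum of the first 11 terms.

1st diffs: -6, -8, -10, -12.
2nd diffs: -2, -2, -2 (constant).
So g_k = -k^2 - 3k + 2.
Continuing: …, -52, -68, -86, -106, …, g_{11} = -152.
Summing k = 1..11 (11 terms) gives -682.

-682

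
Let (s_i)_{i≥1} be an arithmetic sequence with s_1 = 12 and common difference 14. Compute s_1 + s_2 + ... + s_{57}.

s_i = 12 + (i - 1)·14.
s_{57} = 796; S = 57·(12 + 796)/2 = 23028.

23028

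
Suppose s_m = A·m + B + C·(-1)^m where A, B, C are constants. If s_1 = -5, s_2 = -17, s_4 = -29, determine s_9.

Write the equations: A + B - C = -5; 2A + B + C = -17; 4A + B + C = -29.
Subtracting the first from the second: A + 2C = -12.
Subtracting the second from the third: 2A = -12.
Solving: C = -3, A = -6, then B = -2.
Hence s_9 = -6·9 + (-2) + (-3)·(-1) = -53.

-53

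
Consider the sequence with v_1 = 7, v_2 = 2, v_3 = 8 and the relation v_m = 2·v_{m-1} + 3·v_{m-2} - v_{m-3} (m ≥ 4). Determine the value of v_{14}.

Step forward from the initial values:
v_4 = 15; v_5 = 52; v_6 = 141; …; v_{11} = 30173; v_{12} = 87840; v_{13} = 255847; v_{14} = 745041.

745041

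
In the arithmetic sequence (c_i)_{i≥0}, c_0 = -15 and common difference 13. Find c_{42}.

c_i = -15 + (i - 0)·13.
c_{42} = -15 + 42·13 = 531.

531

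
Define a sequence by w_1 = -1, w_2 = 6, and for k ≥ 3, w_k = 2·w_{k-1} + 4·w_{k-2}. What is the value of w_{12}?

Applying the relation repeatedly:
w_3 = 8;  w_4 = 40;  w_5 = 112;  w_6 = 384;  w_7 = 1216;  w_8 = 3968;  w_9 = 12800;  w_{10} = 41472;  w_{11} = 134144;  w_{12} = 434176.

434176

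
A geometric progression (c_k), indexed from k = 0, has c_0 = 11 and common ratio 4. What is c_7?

180224

c_k = 11·4^(k-0).
c_7 = 11·4^7 = 180224.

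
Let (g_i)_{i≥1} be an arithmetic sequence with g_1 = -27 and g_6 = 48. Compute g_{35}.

Common difference d = (48 - (-27)) / (6 - 1) = 15.
g_i = -27 + (i - 1)·15.
g_{35} = -27 + 34·15 = 483.

483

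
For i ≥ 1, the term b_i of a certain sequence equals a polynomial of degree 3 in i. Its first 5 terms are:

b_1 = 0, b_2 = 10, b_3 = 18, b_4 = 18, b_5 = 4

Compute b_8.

1st diffs: 10, 8, 0, -14.
2nd diffs: -2, -8, -14.
3rd diffs: -6, -6 (constant).
So b_i = -i^3 + 5i^2 + 2i - 6.
Evaluating at i = 8 gives b_8 = -182.

-182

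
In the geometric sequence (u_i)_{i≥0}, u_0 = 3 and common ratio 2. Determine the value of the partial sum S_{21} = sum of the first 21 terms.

u_i = 3·2^(i-0).
S = 3·(2^21 - 1)/(2 - 1) = 3·(2097152 - 1)/(1) = 6291453.

6291453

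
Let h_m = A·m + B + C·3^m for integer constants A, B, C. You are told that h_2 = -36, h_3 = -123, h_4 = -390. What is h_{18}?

-1937102388

The three given values yield: 2A + B + 9C = -36; 3A + B + 27C = -123; 4A + B + 81C = -390.
Subtracting the first from the second: A + 18C = -87.
Subtracting the second from the third: A + 54C = -267.
Solving: C = -5, A = 3, then B = 3.
Therefore h_{18} = 54 + 3 + (-5)·387420489 = -1937102388.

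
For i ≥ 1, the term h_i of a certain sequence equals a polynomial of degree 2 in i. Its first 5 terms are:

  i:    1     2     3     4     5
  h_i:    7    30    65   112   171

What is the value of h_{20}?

2496

1st diffs: 23, 35, 47, 59.
2nd diffs: 12, 12, 12 (constant).
Newton forward-difference form: h_i = 7 + 23·C(i-1,1) + 12·C(i-1,2).
At i = 20: i-1 = 19, so h_{20} = 7 + 437 + 2052 = 2496.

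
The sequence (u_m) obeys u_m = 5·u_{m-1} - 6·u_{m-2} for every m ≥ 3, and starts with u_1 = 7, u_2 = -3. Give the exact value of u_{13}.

-8936193

Iterate the recurrence:
u_3 = -57, u_4 = -267, u_5 = -993, …, u_{10} = -322323, u_{11} = -979257, u_{12} = -2962347, u_{13} = -8936193.
(Characteristic roots are 3 and 2.)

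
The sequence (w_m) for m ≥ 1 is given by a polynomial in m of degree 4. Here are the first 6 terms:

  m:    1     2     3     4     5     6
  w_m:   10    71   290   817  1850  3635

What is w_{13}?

67930

1st diffs: 61, 219, 527, 1033, 1785.
2nd diffs: 158, 308, 506, 752.
3rd diffs: 150, 198, 246.
4th diffs: 48, 48 (constant).
So w_m = 2m^4 + 5m^3 - m^2 - m + 5.
Evaluating at m = 13 gives w_{13} = 67930.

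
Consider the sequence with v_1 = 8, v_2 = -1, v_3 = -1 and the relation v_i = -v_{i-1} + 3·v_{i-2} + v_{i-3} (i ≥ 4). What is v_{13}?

-5618

Step forward from the initial values:
v_4 = 6;  v_5 = -10;  v_6 = 27;  v_7 = -51;  v_8 = 122;  v_9 = -248;  v_{10} = 563;  v_{11} = -1185;  v_{12} = 2626;  v_{13} = -5618.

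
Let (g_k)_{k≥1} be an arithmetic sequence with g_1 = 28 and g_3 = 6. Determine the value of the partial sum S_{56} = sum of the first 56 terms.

Common difference d = (6 - 28) / (3 - 1) = -11.
g_k = 28 + (k - 1)·(-11).
g_{56} = -577; S = 56·(28 + (-577))/2 = -15372.

-15372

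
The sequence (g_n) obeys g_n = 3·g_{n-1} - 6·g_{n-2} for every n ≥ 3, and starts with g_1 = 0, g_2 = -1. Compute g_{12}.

5589

Applying the relation repeatedly:
g_3 = -3; g_4 = -3; g_5 = 9; g_6 = 45; g_7 = 81; g_8 = -27; g_9 = -567; g_{10} = -1539; g_{11} = -1215; g_{12} = 5589.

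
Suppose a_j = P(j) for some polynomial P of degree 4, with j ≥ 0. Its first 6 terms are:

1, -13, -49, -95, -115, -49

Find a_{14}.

1st diffs: -14, -36, -46, -20, 66.
2nd diffs: -22, -10, 26, 86.
3rd diffs: 12, 36, 60.
4th diffs: 24, 24 (constant).
Newton forward-difference form: a_j = 1 + (-14)·C(j,1) + (-22)·C(j,2) + 12·C(j,3) + 24·C(j,4).
At j = 14: j = 14, so a_{14} = 1 - 196 - 2002 + 4368 + 24024 = 26195.

26195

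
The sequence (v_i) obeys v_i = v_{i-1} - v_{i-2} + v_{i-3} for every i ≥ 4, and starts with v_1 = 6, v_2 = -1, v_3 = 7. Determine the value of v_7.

Step forward from the initial values:
v_4 = 14, v_5 = 6, v_6 = -1, v_7 = 7.

7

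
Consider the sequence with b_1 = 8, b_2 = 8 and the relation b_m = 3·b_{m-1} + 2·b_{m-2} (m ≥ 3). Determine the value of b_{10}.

279368

b_3 = 40, b_4 = 136, b_5 = 488, b_6 = 1736, b_7 = 6184, b_8 = 22024, b_9 = 78440, b_{10} = 279368.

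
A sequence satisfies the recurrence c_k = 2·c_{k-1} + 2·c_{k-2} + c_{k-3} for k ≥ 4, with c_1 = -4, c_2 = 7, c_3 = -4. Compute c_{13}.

10028

Iterate the recurrence:
c_4 = 2; c_5 = 3; c_6 = 6; c_7 = 20; c_8 = 55; c_9 = 156; c_{10} = 442; c_{11} = 1251; c_{12} = 3542; c_{13} = 10028.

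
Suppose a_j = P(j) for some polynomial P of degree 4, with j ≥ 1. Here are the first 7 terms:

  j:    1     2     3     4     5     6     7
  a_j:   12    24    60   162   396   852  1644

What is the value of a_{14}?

31212

1st diffs: 12, 36, 102, 234, 456, 792.
2nd diffs: 24, 66, 132, 222, 336.
3rd diffs: 42, 66, 90, 114.
4th diffs: 24, 24, 24 (constant).
Newton forward-difference form: a_j = 12 + 12·C(j-1,1) + 24·C(j-1,2) + 42·C(j-1,3) + 24·C(j-1,4).
At j = 14: j-1 = 13, so a_{14} = 12 + 156 + 1872 + 12012 + 17160 = 31212.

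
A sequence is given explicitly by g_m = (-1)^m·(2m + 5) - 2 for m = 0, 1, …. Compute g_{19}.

-45

(-1)^19 = -1; 2m + 5 at m=19 is 43; so g_{19} = -45.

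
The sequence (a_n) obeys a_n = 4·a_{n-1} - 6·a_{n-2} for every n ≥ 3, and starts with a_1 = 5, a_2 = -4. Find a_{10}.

Iterate the recurrence:
a_3 = -46;  a_4 = -160;  a_5 = -364;  a_6 = -496;  a_7 = 200;  a_8 = 3776;  a_9 = 13904;  a_{10} = 32960.

32960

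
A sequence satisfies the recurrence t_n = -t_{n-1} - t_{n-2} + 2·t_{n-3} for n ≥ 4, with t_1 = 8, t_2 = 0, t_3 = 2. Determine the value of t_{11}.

Iterate the recurrence:
t_4 = 14  t_5 = -16  t_6 = 6  t_7 = 38  t_8 = -76  t_9 = 50  t_{10} = 102  t_{11} = -304.

-304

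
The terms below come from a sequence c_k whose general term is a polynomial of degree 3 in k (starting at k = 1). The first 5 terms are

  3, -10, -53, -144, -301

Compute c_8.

1st diffs: -13, -43, -91, -157.
2nd diffs: -30, -48, -66.
3rd diffs: -18, -18 (constant).
Newton forward-difference form: c_k = 3 + (-13)·C(k-1,1) + (-30)·C(k-1,2) + (-18)·C(k-1,3).
At k = 8: k-1 = 7, so c_8 = 3 - 91 - 630 - 630 = -1348.

-1348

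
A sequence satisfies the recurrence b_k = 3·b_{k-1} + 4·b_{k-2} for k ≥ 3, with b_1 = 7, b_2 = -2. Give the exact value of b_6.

1018

Applying the relation repeatedly:
b_3 = 22, b_4 = 58, b_5 = 262, b_6 = 1018.
(Characteristic roots are 4 and -1.)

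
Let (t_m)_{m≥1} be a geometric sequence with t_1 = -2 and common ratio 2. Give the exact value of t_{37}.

t_m = (-2)·2^(m-1).
t_{37} = (-2)·2^36 = -137438953472.

-137438953472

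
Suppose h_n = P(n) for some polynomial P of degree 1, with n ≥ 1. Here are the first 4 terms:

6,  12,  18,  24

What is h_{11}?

1st diffs: 6, 6, 6 (constant).
So h_n = 6n.
Evaluating at n = 11 gives h_{11} = 66.

66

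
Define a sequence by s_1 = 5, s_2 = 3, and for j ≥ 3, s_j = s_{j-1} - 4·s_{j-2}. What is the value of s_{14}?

-7941

Compute successive terms:
s_3 = -17  s_4 = -29  s_5 = 39  …  s_{11} = 4335  s_{12} = -3133  s_{13} = -20473  s_{14} = -7941.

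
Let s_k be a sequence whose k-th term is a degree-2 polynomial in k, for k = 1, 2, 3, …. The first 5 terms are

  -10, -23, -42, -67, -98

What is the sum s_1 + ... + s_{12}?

-2298

1st diffs: -13, -19, -25, -31.
2nd diffs: -6, -6, -6 (constant).
Newton forward-difference form: s_k = -10 + (-13)·C(k-1,1) + (-6)·C(k-1,2).
Continuing: …, -135, -178, -227, -282, …, s_{12} = -483.
Summing k = 1..12 (12 terms) gives -2298.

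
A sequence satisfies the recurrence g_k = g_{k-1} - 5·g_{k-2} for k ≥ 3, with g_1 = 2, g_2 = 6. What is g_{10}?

1086

g_3 = -4; g_4 = -34; g_5 = -14; g_6 = 156; g_7 = 226; g_8 = -554; g_9 = -1684; g_{10} = 1086.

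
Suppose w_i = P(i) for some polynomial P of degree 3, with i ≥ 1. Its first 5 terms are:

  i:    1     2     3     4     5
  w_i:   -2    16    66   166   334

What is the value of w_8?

1st diffs: 18, 50, 100, 168.
2nd diffs: 32, 50, 68.
3rd diffs: 18, 18 (constant).
Newton forward-difference form: w_i = -2 + 18·C(i-1,1) + 32·C(i-1,2) + 18·C(i-1,3).
At i = 8: i-1 = 7, so w_8 = -2 + 126 + 672 + 630 = 1426.

1426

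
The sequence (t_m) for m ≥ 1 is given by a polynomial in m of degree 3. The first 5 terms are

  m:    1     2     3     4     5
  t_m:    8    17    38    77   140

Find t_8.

1st diffs: 9, 21, 39, 63.
2nd diffs: 12, 18, 24.
3rd diffs: 6, 6 (constant).
Newton forward-difference form: t_m = 8 + 9·C(m-1,1) + 12·C(m-1,2) + 6·C(m-1,3).
At m = 8: m-1 = 7, so t_8 = 8 + 63 + 252 + 210 = 533.

533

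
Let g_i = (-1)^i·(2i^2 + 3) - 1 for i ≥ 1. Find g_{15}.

(-1)^15 = -1; 2i^2 + 3 at i=15 is 453; so g_{15} = -454.

-454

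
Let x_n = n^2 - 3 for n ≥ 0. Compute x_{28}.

x_{28} = 1·28^2 - 3 = 781.

781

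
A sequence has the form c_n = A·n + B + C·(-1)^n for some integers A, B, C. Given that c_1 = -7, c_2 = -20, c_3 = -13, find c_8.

-38

Write the equations: A + B - C = -7; 2A + B + C = -20; 3A + B - C = -13.
Subtracting the first from the second: A + 2C = -13.
Subtracting the second from the third: A - 2C = 7.
Solving: C = -5, A = -3, then B = -9.
So c_n = -3·n + (-9) + (-5)·(-1)^n; at n=8 this is -38.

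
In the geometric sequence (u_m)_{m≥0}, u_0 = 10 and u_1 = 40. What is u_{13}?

Common ratio r = 4.
u_m = 10·4^(m-0).
u_{13} = 10·4^13 = 671088640.

671088640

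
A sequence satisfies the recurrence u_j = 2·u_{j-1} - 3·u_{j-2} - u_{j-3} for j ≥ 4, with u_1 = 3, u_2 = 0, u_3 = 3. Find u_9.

102

Applying the relation repeatedly:
u_4 = 3; u_5 = -3; u_6 = -18; u_7 = -30; u_8 = -3; u_9 = 102.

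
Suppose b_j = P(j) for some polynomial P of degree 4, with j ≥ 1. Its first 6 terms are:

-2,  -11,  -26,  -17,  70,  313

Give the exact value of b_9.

3118

1st diffs: -9, -15, 9, 87, 243.
2nd diffs: -6, 24, 78, 156.
3rd diffs: 30, 54, 78.
4th diffs: 24, 24 (constant).
So b_j = j^4 - 5j^3 + 2j^2 + 5j - 5.
Evaluating at j = 9 gives b_9 = 3118.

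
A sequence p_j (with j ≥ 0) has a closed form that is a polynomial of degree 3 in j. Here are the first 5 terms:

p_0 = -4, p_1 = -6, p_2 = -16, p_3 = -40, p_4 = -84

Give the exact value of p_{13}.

-2370

1st diffs: -2, -10, -24, -44.
2nd diffs: -8, -14, -20.
3rd diffs: -6, -6 (constant).
So p_j = -j^3 - j^2 - 4.
Evaluating at j = 13 gives p_{13} = -2370.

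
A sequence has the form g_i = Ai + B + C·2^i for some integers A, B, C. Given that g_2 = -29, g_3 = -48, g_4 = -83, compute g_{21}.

Plug in i = 2, 3, 4: 2A + B + 4C = -29; 3A + B + 8C = -48; 4A + B + 16C = -83.
Subtracting the first from the second: A + 4C = -19.
Subtracting the second from the third: A + 8C = -35.
Solving: C = -4, A = -3, then B = -7.
Therefore g_{21} = -63 + (-7) + (-4)·2097152 = -8388678.

-8388678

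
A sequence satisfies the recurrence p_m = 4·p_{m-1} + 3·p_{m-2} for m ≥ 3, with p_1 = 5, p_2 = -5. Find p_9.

Iterate the recurrence:
p_3 = -5, p_4 = -35, p_5 = -155, p_6 = -725, p_7 = -3365, p_8 = -15635, p_9 = -72635.

-72635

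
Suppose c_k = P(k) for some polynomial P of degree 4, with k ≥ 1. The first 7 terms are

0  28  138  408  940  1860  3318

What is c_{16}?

77280

1st diffs: 28, 110, 270, 532, 920, 1458.
2nd diffs: 82, 160, 262, 388, 538.
3rd diffs: 78, 102, 126, 150.
4th diffs: 24, 24, 24 (constant).
So c_k = k^4 + 3k^3 - 2k^2 - 2k.
Evaluating at k = 16 gives c_{16} = 77280.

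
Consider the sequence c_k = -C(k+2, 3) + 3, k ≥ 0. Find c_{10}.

-217

C(12, 3) = 220, so c_{10} = -217.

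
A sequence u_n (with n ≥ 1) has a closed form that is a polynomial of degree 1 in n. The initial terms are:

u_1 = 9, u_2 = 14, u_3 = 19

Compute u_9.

1st diffs: 5, 5 (constant).
So u_n = 5n + 4.
Evaluating at n = 9 gives u_9 = 49.

49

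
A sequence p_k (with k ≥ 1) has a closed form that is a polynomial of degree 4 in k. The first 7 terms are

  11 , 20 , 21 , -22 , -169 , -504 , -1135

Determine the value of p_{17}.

1st diffs: 9, 1, -43, -147, -335, -631.
2nd diffs: -8, -44, -104, -188, -296.
3rd diffs: -36, -60, -84, -108.
4th diffs: -24, -24, -24 (constant).
Newton forward-difference form: p_k = 11 + 9·C(k-1,1) + (-8)·C(k-1,2) + (-36)·C(k-1,3) + (-24)·C(k-1,4).
At k = 17: k-1 = 16, so p_{17} = 11 + 144 - 960 - 20160 - 43680 = -64645.

-64645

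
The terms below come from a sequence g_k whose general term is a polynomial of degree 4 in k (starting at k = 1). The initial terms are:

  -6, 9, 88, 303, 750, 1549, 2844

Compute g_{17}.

1st diffs: 15, 79, 215, 447, 799, 1295.
2nd diffs: 64, 136, 232, 352, 496.
3rd diffs: 72, 96, 120, 144.
4th diffs: 24, 24, 24 (constant).
Newton forward-difference form: g_k = -6 + 15·C(k-1,1) + 64·C(k-1,2) + 72·C(k-1,3) + 24·C(k-1,4).
At k = 17: k-1 = 16, so g_{17} = -6 + 240 + 7680 + 40320 + 43680 = 91914.

91914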